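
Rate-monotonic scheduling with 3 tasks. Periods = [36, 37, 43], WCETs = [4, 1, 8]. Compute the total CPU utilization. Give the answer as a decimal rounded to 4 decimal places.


Compute individual utilizations (exact fractions):
  Task 1: C/T = 4/36 = 1/9 (approx. 0.1111)
  Task 2: C/T = 1/37 (approx. 0.027)
  Task 3: C/T = 8/43 (approx. 0.186)
Total utilization U = 1/9 + 1/37 + 8/43 = 4642/14319
Rounded to 4 decimal places: U = 0.3242
RM (Liu & Layland) bound for 3 tasks = 0.779763; compare with U = 4642/14319 (approx. 0.324185)
U <= bound, so schedulable by RM sufficient condition.

0.3242


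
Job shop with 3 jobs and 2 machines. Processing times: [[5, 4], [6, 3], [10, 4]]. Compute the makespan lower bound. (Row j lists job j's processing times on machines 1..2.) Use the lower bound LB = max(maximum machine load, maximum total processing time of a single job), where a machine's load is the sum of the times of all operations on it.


Machine loads:
  Machine 1: 5 + 6 + 10 = 21
  Machine 2: 4 + 3 + 4 = 11
Max machine load = 21
Job totals:
  Job 1: 9
  Job 2: 9
  Job 3: 14
Max job total = 14
Lower bound = max(21, 14) = 21

21


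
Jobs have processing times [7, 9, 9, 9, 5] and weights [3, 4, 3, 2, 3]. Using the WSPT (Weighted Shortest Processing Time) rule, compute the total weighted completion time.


Compute p/w ratios and sort ascending (WSPT): [(5, 3), (9, 4), (7, 3), (9, 3), (9, 2)]
Compute weighted completion times:
  Job (p=5,w=3): C=5, w*C=3*5=15
  Job (p=9,w=4): C=14, w*C=4*14=56
  Job (p=7,w=3): C=21, w*C=3*21=63
  Job (p=9,w=3): C=30, w*C=3*30=90
  Job (p=9,w=2): C=39, w*C=2*39=78
Total weighted completion time = 302

302


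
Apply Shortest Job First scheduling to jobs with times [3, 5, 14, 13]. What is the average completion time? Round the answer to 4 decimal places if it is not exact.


SJF order (ascending): [3, 5, 13, 14]
Completion times:
  Job 1: burst=3, C=3
  Job 2: burst=5, C=8
  Job 3: burst=13, C=21
  Job 4: burst=14, C=35
Average completion = 67/4 = 16.75

16.75


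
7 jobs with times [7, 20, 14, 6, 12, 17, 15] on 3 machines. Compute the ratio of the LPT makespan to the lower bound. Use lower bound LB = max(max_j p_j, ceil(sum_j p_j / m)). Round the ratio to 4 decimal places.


LPT order: [20, 17, 15, 14, 12, 7, 6]
Machine loads after assignment: [33, 29, 29]
LPT makespan = 33
Lower bound = max(max_job, ceil(total/3)) = max(20, 31) = 31
Ratio = 33 / 31 = 1.0645

1.0645


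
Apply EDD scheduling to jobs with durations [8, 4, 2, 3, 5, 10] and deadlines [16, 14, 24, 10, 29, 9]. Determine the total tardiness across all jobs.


Sort by due date (EDD order): [(10, 9), (3, 10), (4, 14), (8, 16), (2, 24), (5, 29)]
Compute completion times and tardiness:
  Job 1: p=10, d=9, C=10, tardiness=max(0,10-9)=1
  Job 2: p=3, d=10, C=13, tardiness=max(0,13-10)=3
  Job 3: p=4, d=14, C=17, tardiness=max(0,17-14)=3
  Job 4: p=8, d=16, C=25, tardiness=max(0,25-16)=9
  Job 5: p=2, d=24, C=27, tardiness=max(0,27-24)=3
  Job 6: p=5, d=29, C=32, tardiness=max(0,32-29)=3
Total tardiness = 22

22


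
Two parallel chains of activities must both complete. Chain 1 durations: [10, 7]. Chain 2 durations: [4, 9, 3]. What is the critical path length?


Path A total = 10 + 7 = 17
Path B total = 4 + 9 + 3 = 16
Critical path = longest path = max(17, 16) = 17

17


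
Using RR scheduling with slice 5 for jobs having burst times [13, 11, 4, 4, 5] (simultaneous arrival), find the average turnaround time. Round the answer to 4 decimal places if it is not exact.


Time quantum = 5
Execution trace:
  J1 runs 5 units, time = 5
  J2 runs 5 units, time = 10
  J3 runs 4 units, time = 14
  J4 runs 4 units, time = 18
  J5 runs 5 units, time = 23
  J1 runs 5 units, time = 28
  J2 runs 5 units, time = 33
  J1 runs 3 units, time = 36
  J2 runs 1 units, time = 37
Finish times: [36, 37, 14, 18, 23]
Average turnaround = 128/5 = 25.6

25.6


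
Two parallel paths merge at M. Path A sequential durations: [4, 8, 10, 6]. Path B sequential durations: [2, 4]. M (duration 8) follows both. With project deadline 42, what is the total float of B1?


Forward pass: ES(B1) = sum of predecessors on chain B = 0
EF = ES + duration = 0 + 2 = 2
Backward pass: LF(M) = deadline = 42; LS(M) = 42 - 8 = 34
LF(B1) = LS(M) - sum(successors on chain B) = 34 - 4 = 30
LS = LF - duration = 30 - 2 = 28
Total float = LS - ES = 28 - 0 = 28

28


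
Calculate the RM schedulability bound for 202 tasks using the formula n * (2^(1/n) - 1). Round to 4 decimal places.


Compute 2^(1/202) = 1.0034373158
Subtract 1: 1.0034373158 - 1 = 0.0034373158
Multiply by n: 202 * 0.0034373158 = 0.6943377916
Round to 4 dp: 0.6943

0.6943


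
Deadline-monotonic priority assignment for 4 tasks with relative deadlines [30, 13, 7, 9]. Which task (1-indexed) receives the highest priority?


Sort tasks by relative deadline (ascending):
  Task 3: deadline = 7
  Task 4: deadline = 9
  Task 2: deadline = 13
  Task 1: deadline = 30
Priority order (highest first): [3, 4, 2, 1]
Highest priority task = 3

3


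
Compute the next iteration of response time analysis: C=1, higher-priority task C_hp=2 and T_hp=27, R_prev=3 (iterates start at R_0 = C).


R_next = C + ceil(R_prev / T_hp) * C_hp
ceil(3 / 27) = ceil(0.1111) = 1
Interference = 1 * 2 = 2
R_next = 1 + 2 = 3
R_next = R_prev, so the iteration has converged (response time = 3).

3


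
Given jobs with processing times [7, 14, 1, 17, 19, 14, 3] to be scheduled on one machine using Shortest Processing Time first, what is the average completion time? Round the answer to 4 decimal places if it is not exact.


Sort jobs by processing time (SPT order): [1, 3, 7, 14, 14, 17, 19]
Compute completion times sequentially:
  Job 1: processing = 1, completes at 1
  Job 2: processing = 3, completes at 4
  Job 3: processing = 7, completes at 11
  Job 4: processing = 14, completes at 25
  Job 5: processing = 14, completes at 39
  Job 6: processing = 17, completes at 56
  Job 7: processing = 19, completes at 75
Sum of completion times = 211
Average completion time = 211/7 = 30.1429

30.1429


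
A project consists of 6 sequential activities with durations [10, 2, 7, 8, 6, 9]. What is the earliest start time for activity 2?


Activity 2 starts after activities 1 through 1 complete.
Predecessor durations: [10]
ES = 10 = 10

10


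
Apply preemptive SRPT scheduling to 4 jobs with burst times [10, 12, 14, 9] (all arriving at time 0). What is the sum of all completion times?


Since all jobs arrive at t=0, SRPT equals SPT ordering.
SPT order: [9, 10, 12, 14]
Completion times:
  Job 1: p=9, C=9
  Job 2: p=10, C=19
  Job 3: p=12, C=31
  Job 4: p=14, C=45
Total completion time = 9 + 19 + 31 + 45 = 104

104


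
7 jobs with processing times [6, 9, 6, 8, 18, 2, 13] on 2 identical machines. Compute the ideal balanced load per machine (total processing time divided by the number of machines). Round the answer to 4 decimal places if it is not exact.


Total processing time = 6 + 9 + 6 + 8 + 18 + 2 + 13 = 62
Number of machines = 2
Ideal balanced load = 62 / 2 = 31.0

31.0


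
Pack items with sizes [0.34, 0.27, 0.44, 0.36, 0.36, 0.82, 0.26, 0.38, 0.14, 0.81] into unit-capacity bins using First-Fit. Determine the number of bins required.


Place items sequentially using First-Fit:
  Item 0.34 -> new Bin 1
  Item 0.27 -> Bin 1 (now 0.61)
  Item 0.44 -> new Bin 2
  Item 0.36 -> Bin 1 (now 0.97)
  Item 0.36 -> Bin 2 (now 0.8)
  Item 0.82 -> new Bin 3
  Item 0.26 -> new Bin 4
  Item 0.38 -> Bin 4 (now 0.64)
  Item 0.14 -> Bin 2 (now 0.94)
  Item 0.81 -> new Bin 5
Total bins used = 5

5


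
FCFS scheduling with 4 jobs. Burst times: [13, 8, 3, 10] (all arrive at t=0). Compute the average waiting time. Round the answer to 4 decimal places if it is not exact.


FCFS order (as given): [13, 8, 3, 10]
Waiting times:
  Job 1: wait = 0
  Job 2: wait = 13
  Job 3: wait = 21
  Job 4: wait = 24
Sum of waiting times = 58
Average waiting time = 58/4 = 14.5

14.5


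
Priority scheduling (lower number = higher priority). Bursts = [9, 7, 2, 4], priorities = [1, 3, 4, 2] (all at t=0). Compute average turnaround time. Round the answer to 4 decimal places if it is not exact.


Sort by priority (ascending = highest first):
Order: [(1, 9), (2, 4), (3, 7), (4, 2)]
Completion times:
  Priority 1, burst=9, C=9
  Priority 2, burst=4, C=13
  Priority 3, burst=7, C=20
  Priority 4, burst=2, C=22
Average turnaround = 64/4 = 16.0

16.0


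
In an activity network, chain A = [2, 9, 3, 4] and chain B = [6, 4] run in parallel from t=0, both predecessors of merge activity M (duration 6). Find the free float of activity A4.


ES(A4) = sum of predecessors on chain A = 14
EF(A4) = ES + duration = 14 + 4 = 18
Successor of A4 is M. ES(M) = max(sum(A), sum(B)) = max(18, 10) = 18
Free float = ES(successor) - EF(current) = 18 - 18 = 0

0


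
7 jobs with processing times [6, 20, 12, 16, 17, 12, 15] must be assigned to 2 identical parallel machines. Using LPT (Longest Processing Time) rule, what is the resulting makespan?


Sort jobs in decreasing order (LPT): [20, 17, 16, 15, 12, 12, 6]
Assign each job to the least loaded machine:
  Machine 1: jobs [20, 15, 12], load = 47
  Machine 2: jobs [17, 16, 12, 6], load = 51
Makespan = max load = 51

51


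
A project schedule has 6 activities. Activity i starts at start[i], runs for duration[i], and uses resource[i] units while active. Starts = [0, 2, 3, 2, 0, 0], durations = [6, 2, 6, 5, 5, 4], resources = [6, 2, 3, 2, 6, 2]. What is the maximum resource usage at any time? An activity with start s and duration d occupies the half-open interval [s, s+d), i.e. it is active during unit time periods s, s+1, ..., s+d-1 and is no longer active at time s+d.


Each activity i is active on [start_i, start_i + duration_i).
Compute total resource usage per time slot:
  t=0: active resources = [6, 6, 2], total = 14
  t=1: active resources = [6, 6, 2], total = 14
  t=2: active resources = [6, 2, 2, 6, 2], total = 18
  t=3: active resources = [6, 2, 3, 2, 6, 2], total = 21
  t=4: active resources = [6, 3, 2, 6], total = 17
  t=5: active resources = [6, 3, 2], total = 11
  t=6: active resources = [3, 2], total = 5
  t=7: active resources = [3], total = 3
  t=8: active resources = [3], total = 3
Peak resource demand = 21

21


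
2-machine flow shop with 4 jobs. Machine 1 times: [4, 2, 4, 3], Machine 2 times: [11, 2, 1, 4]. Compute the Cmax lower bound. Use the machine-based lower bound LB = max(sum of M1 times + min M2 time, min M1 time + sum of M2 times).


LB1 = sum(M1 times) + min(M2 times) = 13 + 1 = 14
LB2 = min(M1 times) + sum(M2 times) = 2 + 18 = 20
Lower bound = max(LB1, LB2) = max(14, 20) = 20

20


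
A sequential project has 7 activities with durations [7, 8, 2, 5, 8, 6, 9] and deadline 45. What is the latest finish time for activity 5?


LF(activity 5) = deadline - sum of successor durations
Successors: activities 6 through 7 with durations [6, 9]
Sum of successor durations = 15
LF = 45 - 15 = 30

30


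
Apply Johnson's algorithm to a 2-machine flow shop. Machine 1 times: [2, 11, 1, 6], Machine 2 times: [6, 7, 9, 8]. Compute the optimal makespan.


Apply Johnson's rule:
  Group 1 (a <= b): [(3, 1, 9), (1, 2, 6), (4, 6, 8)]
  Group 2 (a > b): [(2, 11, 7)]
Optimal job order: [3, 1, 4, 2]
Schedule:
  Job 3: M1 done at 1, M2 done at 10
  Job 1: M1 done at 3, M2 done at 16
  Job 4: M1 done at 9, M2 done at 24
  Job 2: M1 done at 20, M2 done at 31
Makespan = 31

31


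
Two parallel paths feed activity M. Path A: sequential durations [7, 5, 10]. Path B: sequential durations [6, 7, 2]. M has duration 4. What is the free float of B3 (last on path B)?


ES(B3) = sum of predecessors on chain B = 13
EF(B3) = ES + duration = 13 + 2 = 15
Successor of B3 is M. ES(M) = max(sum(A), sum(B)) = max(22, 15) = 22
Free float = ES(successor) - EF(current) = 22 - 15 = 7

7


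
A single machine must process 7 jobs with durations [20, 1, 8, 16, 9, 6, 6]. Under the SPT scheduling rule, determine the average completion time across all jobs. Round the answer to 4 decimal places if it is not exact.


Sort jobs by processing time (SPT order): [1, 6, 6, 8, 9, 16, 20]
Compute completion times sequentially:
  Job 1: processing = 1, completes at 1
  Job 2: processing = 6, completes at 7
  Job 3: processing = 6, completes at 13
  Job 4: processing = 8, completes at 21
  Job 5: processing = 9, completes at 30
  Job 6: processing = 16, completes at 46
  Job 7: processing = 20, completes at 66
Sum of completion times = 184
Average completion time = 184/7 = 26.2857

26.2857


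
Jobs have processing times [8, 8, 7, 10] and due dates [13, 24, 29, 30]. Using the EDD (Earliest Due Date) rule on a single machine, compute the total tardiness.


Sort by due date (EDD order): [(8, 13), (8, 24), (7, 29), (10, 30)]
Compute completion times and tardiness:
  Job 1: p=8, d=13, C=8, tardiness=max(0,8-13)=0
  Job 2: p=8, d=24, C=16, tardiness=max(0,16-24)=0
  Job 3: p=7, d=29, C=23, tardiness=max(0,23-29)=0
  Job 4: p=10, d=30, C=33, tardiness=max(0,33-30)=3
Total tardiness = 3

3


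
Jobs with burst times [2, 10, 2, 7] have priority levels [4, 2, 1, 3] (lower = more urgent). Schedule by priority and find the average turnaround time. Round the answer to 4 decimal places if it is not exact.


Sort by priority (ascending = highest first):
Order: [(1, 2), (2, 10), (3, 7), (4, 2)]
Completion times:
  Priority 1, burst=2, C=2
  Priority 2, burst=10, C=12
  Priority 3, burst=7, C=19
  Priority 4, burst=2, C=21
Average turnaround = 54/4 = 13.5

13.5


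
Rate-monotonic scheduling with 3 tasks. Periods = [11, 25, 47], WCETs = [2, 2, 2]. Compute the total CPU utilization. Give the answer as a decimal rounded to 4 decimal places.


Compute individual utilizations (exact fractions):
  Task 1: C/T = 2/11 (approx. 0.1818)
  Task 2: C/T = 2/25 (approx. 0.08)
  Task 3: C/T = 2/47 (approx. 0.0426)
Total utilization U = 2/11 + 2/25 + 2/47 = 3934/12925
Rounded to 4 decimal places: U = 0.3044
RM (Liu & Layland) bound for 3 tasks = 0.779763; compare with U = 3934/12925 (approx. 0.304371)
U <= bound, so schedulable by RM sufficient condition.

0.3044


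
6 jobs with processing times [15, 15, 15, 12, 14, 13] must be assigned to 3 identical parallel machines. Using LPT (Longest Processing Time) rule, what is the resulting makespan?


Sort jobs in decreasing order (LPT): [15, 15, 15, 14, 13, 12]
Assign each job to the least loaded machine:
  Machine 1: jobs [15, 14], load = 29
  Machine 2: jobs [15, 13], load = 28
  Machine 3: jobs [15, 12], load = 27
Makespan = max load = 29

29


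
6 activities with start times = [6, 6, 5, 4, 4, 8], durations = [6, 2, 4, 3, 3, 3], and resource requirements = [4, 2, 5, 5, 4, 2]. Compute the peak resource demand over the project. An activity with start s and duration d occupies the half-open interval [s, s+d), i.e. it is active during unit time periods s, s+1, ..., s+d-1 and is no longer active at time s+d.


Each activity i is active on [start_i, start_i + duration_i).
Compute total resource usage per time slot:
  t=0: active resources = [], total = 0
  t=1: active resources = [], total = 0
  t=2: active resources = [], total = 0
  t=3: active resources = [], total = 0
  t=4: active resources = [5, 4], total = 9
  t=5: active resources = [5, 5, 4], total = 14
  t=6: active resources = [4, 2, 5, 5, 4], total = 20
  t=7: active resources = [4, 2, 5], total = 11
  t=8: active resources = [4, 5, 2], total = 11
  t=9: active resources = [4, 2], total = 6
  t=10: active resources = [4, 2], total = 6
  t=11: active resources = [4], total = 4
Peak resource demand = 20

20


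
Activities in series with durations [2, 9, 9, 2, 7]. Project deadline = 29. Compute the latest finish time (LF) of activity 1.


LF(activity 1) = deadline - sum of successor durations
Successors: activities 2 through 5 with durations [9, 9, 2, 7]
Sum of successor durations = 27
LF = 29 - 27 = 2

2


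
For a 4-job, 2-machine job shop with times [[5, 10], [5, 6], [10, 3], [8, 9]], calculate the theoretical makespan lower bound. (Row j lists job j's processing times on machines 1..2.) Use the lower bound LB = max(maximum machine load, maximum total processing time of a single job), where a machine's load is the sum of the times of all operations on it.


Machine loads:
  Machine 1: 5 + 5 + 10 + 8 = 28
  Machine 2: 10 + 6 + 3 + 9 = 28
Max machine load = 28
Job totals:
  Job 1: 15
  Job 2: 11
  Job 3: 13
  Job 4: 17
Max job total = 17
Lower bound = max(28, 17) = 28

28


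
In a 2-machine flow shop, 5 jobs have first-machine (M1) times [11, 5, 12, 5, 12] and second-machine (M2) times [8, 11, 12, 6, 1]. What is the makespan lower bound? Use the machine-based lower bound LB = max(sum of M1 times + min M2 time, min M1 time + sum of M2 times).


LB1 = sum(M1 times) + min(M2 times) = 45 + 1 = 46
LB2 = min(M1 times) + sum(M2 times) = 5 + 38 = 43
Lower bound = max(LB1, LB2) = max(46, 43) = 46

46


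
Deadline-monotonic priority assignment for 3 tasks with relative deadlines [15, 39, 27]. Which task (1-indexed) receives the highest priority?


Sort tasks by relative deadline (ascending):
  Task 1: deadline = 15
  Task 3: deadline = 27
  Task 2: deadline = 39
Priority order (highest first): [1, 3, 2]
Highest priority task = 1

1


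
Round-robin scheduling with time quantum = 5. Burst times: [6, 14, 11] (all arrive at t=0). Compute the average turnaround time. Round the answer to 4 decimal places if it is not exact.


Time quantum = 5
Execution trace:
  J1 runs 5 units, time = 5
  J2 runs 5 units, time = 10
  J3 runs 5 units, time = 15
  J1 runs 1 units, time = 16
  J2 runs 5 units, time = 21
  J3 runs 5 units, time = 26
  J2 runs 4 units, time = 30
  J3 runs 1 units, time = 31
Finish times: [16, 30, 31]
Average turnaround = 77/3 = 25.6667

25.6667


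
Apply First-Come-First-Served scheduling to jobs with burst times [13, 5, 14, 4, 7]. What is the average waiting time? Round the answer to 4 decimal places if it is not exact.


FCFS order (as given): [13, 5, 14, 4, 7]
Waiting times:
  Job 1: wait = 0
  Job 2: wait = 13
  Job 3: wait = 18
  Job 4: wait = 32
  Job 5: wait = 36
Sum of waiting times = 99
Average waiting time = 99/5 = 19.8

19.8


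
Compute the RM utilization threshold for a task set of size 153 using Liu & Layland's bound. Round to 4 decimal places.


Compute 2^(1/153) = 1.0045406514
Subtract 1: 1.0045406514 - 1 = 0.0045406514
Multiply by n: 153 * 0.0045406514 = 0.6947196642
Round to 4 dp: 0.6947

0.6947


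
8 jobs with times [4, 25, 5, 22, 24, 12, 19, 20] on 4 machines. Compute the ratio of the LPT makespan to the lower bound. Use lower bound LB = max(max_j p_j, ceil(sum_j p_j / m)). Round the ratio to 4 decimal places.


LPT order: [25, 24, 22, 20, 19, 12, 5, 4]
Machine loads after assignment: [29, 29, 34, 39]
LPT makespan = 39
Lower bound = max(max_job, ceil(total/4)) = max(25, 33) = 33
Ratio = 39 / 33 = 1.1818

1.1818


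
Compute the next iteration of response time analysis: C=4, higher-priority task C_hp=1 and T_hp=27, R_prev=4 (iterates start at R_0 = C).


R_next = C + ceil(R_prev / T_hp) * C_hp
ceil(4 / 27) = ceil(0.1481) = 1
Interference = 1 * 1 = 1
R_next = 4 + 1 = 5

5


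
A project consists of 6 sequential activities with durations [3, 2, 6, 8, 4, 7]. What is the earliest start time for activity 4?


Activity 4 starts after activities 1 through 3 complete.
Predecessor durations: [3, 2, 6]
ES = 3 + 2 + 6 = 11

11


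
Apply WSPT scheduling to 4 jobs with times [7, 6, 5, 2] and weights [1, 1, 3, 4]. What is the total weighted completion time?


Compute p/w ratios and sort ascending (WSPT): [(2, 4), (5, 3), (6, 1), (7, 1)]
Compute weighted completion times:
  Job (p=2,w=4): C=2, w*C=4*2=8
  Job (p=5,w=3): C=7, w*C=3*7=21
  Job (p=6,w=1): C=13, w*C=1*13=13
  Job (p=7,w=1): C=20, w*C=1*20=20
Total weighted completion time = 62

62


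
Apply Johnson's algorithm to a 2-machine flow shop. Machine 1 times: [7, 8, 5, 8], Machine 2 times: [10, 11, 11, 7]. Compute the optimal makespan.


Apply Johnson's rule:
  Group 1 (a <= b): [(3, 5, 11), (1, 7, 10), (2, 8, 11)]
  Group 2 (a > b): [(4, 8, 7)]
Optimal job order: [3, 1, 2, 4]
Schedule:
  Job 3: M1 done at 5, M2 done at 16
  Job 1: M1 done at 12, M2 done at 26
  Job 2: M1 done at 20, M2 done at 37
  Job 4: M1 done at 28, M2 done at 44
Makespan = 44

44


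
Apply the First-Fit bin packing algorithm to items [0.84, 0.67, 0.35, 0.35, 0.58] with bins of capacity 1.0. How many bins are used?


Place items sequentially using First-Fit:
  Item 0.84 -> new Bin 1
  Item 0.67 -> new Bin 2
  Item 0.35 -> new Bin 3
  Item 0.35 -> Bin 3 (now 0.7)
  Item 0.58 -> new Bin 4
Total bins used = 4

4


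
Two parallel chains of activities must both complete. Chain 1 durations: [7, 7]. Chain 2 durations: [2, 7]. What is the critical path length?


Path A total = 7 + 7 = 14
Path B total = 2 + 7 = 9
Critical path = longest path = max(14, 9) = 14

14


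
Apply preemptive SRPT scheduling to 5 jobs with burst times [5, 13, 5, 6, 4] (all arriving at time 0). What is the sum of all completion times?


Since all jobs arrive at t=0, SRPT equals SPT ordering.
SPT order: [4, 5, 5, 6, 13]
Completion times:
  Job 1: p=4, C=4
  Job 2: p=5, C=9
  Job 3: p=5, C=14
  Job 4: p=6, C=20
  Job 5: p=13, C=33
Total completion time = 4 + 9 + 14 + 20 + 33 = 80

80


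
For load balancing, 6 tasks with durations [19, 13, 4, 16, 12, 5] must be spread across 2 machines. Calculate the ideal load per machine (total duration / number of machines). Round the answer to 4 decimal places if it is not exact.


Total processing time = 19 + 13 + 4 + 16 + 12 + 5 = 69
Number of machines = 2
Ideal balanced load = 69 / 2 = 34.5

34.5


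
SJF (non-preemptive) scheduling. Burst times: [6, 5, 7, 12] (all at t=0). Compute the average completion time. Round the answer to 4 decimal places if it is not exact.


SJF order (ascending): [5, 6, 7, 12]
Completion times:
  Job 1: burst=5, C=5
  Job 2: burst=6, C=11
  Job 3: burst=7, C=18
  Job 4: burst=12, C=30
Average completion = 64/4 = 16.0

16.0


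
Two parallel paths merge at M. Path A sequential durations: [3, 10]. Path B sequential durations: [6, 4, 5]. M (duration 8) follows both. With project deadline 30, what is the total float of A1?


Forward pass: ES(A1) = sum of predecessors on chain A = 0
EF = ES + duration = 0 + 3 = 3
Backward pass: LF(M) = deadline = 30; LS(M) = 30 - 8 = 22
LF(A1) = LS(M) - sum(successors on chain A) = 22 - 10 = 12
LS = LF - duration = 12 - 3 = 9
Total float = LS - ES = 9 - 0 = 9

9


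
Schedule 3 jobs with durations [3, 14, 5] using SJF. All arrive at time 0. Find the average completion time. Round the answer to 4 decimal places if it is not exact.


SJF order (ascending): [3, 5, 14]
Completion times:
  Job 1: burst=3, C=3
  Job 2: burst=5, C=8
  Job 3: burst=14, C=22
Average completion = 33/3 = 11.0

11.0


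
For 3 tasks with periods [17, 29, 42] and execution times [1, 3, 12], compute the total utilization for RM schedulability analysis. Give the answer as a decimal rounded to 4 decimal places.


Compute individual utilizations (exact fractions):
  Task 1: C/T = 1/17 (approx. 0.0588)
  Task 2: C/T = 3/29 (approx. 0.1034)
  Task 3: C/T = 12/42 = 2/7 (approx. 0.2857)
Total utilization U = 1/17 + 3/29 + 2/7 = 1546/3451
Rounded to 4 decimal places: U = 0.4480
RM (Liu & Layland) bound for 3 tasks = 0.779763; compare with U = 1546/3451 (approx. 0.447986)
U <= bound, so schedulable by RM sufficient condition.

0.4480


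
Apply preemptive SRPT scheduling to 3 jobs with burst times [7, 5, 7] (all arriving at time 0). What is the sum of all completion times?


Since all jobs arrive at t=0, SRPT equals SPT ordering.
SPT order: [5, 7, 7]
Completion times:
  Job 1: p=5, C=5
  Job 2: p=7, C=12
  Job 3: p=7, C=19
Total completion time = 5 + 12 + 19 = 36

36


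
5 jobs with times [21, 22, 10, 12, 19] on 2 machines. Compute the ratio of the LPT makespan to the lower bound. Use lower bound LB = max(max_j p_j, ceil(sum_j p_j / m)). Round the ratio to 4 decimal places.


LPT order: [22, 21, 19, 12, 10]
Machine loads after assignment: [44, 40]
LPT makespan = 44
Lower bound = max(max_job, ceil(total/2)) = max(22, 42) = 42
Ratio = 44 / 42 = 1.0476

1.0476


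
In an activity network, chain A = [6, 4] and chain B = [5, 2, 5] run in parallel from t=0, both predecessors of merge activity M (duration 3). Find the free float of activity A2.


ES(A2) = sum of predecessors on chain A = 6
EF(A2) = ES + duration = 6 + 4 = 10
Successor of A2 is M. ES(M) = max(sum(A), sum(B)) = max(10, 12) = 12
Free float = ES(successor) - EF(current) = 12 - 10 = 2

2


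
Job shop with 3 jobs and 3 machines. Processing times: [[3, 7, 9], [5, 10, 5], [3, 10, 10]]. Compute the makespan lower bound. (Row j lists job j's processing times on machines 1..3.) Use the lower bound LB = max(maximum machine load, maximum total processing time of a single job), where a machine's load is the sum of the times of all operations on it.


Machine loads:
  Machine 1: 3 + 5 + 3 = 11
  Machine 2: 7 + 10 + 10 = 27
  Machine 3: 9 + 5 + 10 = 24
Max machine load = 27
Job totals:
  Job 1: 19
  Job 2: 20
  Job 3: 23
Max job total = 23
Lower bound = max(27, 23) = 27

27


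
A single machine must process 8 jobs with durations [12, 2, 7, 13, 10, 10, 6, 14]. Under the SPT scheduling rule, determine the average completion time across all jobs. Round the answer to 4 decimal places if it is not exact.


Sort jobs by processing time (SPT order): [2, 6, 7, 10, 10, 12, 13, 14]
Compute completion times sequentially:
  Job 1: processing = 2, completes at 2
  Job 2: processing = 6, completes at 8
  Job 3: processing = 7, completes at 15
  Job 4: processing = 10, completes at 25
  Job 5: processing = 10, completes at 35
  Job 6: processing = 12, completes at 47
  Job 7: processing = 13, completes at 60
  Job 8: processing = 14, completes at 74
Sum of completion times = 266
Average completion time = 266/8 = 33.25

33.25


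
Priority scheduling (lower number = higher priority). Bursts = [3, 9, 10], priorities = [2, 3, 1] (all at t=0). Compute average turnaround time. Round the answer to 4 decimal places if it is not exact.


Sort by priority (ascending = highest first):
Order: [(1, 10), (2, 3), (3, 9)]
Completion times:
  Priority 1, burst=10, C=10
  Priority 2, burst=3, C=13
  Priority 3, burst=9, C=22
Average turnaround = 45/3 = 15.0

15.0


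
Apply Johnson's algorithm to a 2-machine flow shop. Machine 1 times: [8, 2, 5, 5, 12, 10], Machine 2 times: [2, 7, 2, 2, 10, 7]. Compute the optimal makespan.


Apply Johnson's rule:
  Group 1 (a <= b): [(2, 2, 7)]
  Group 2 (a > b): [(5, 12, 10), (6, 10, 7), (1, 8, 2), (3, 5, 2), (4, 5, 2)]
Optimal job order: [2, 5, 6, 1, 3, 4]
Schedule:
  Job 2: M1 done at 2, M2 done at 9
  Job 5: M1 done at 14, M2 done at 24
  Job 6: M1 done at 24, M2 done at 31
  Job 1: M1 done at 32, M2 done at 34
  Job 3: M1 done at 37, M2 done at 39
  Job 4: M1 done at 42, M2 done at 44
Makespan = 44

44


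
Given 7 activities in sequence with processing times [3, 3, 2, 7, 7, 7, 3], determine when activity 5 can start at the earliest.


Activity 5 starts after activities 1 through 4 complete.
Predecessor durations: [3, 3, 2, 7]
ES = 3 + 3 + 2 + 7 = 15

15


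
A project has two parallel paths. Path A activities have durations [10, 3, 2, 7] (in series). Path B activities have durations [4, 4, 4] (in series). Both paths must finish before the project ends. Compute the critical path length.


Path A total = 10 + 3 + 2 + 7 = 22
Path B total = 4 + 4 + 4 = 12
Critical path = longest path = max(22, 12) = 22

22


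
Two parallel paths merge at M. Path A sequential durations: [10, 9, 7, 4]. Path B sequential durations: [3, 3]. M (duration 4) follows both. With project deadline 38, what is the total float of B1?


Forward pass: ES(B1) = sum of predecessors on chain B = 0
EF = ES + duration = 0 + 3 = 3
Backward pass: LF(M) = deadline = 38; LS(M) = 38 - 4 = 34
LF(B1) = LS(M) - sum(successors on chain B) = 34 - 3 = 31
LS = LF - duration = 31 - 3 = 28
Total float = LS - ES = 28 - 0 = 28

28


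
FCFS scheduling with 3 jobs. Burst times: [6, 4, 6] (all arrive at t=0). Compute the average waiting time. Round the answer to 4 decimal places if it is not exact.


FCFS order (as given): [6, 4, 6]
Waiting times:
  Job 1: wait = 0
  Job 2: wait = 6
  Job 3: wait = 10
Sum of waiting times = 16
Average waiting time = 16/3 = 5.3333

5.3333


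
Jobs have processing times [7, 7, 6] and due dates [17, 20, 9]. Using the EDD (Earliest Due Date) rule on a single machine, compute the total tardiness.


Sort by due date (EDD order): [(6, 9), (7, 17), (7, 20)]
Compute completion times and tardiness:
  Job 1: p=6, d=9, C=6, tardiness=max(0,6-9)=0
  Job 2: p=7, d=17, C=13, tardiness=max(0,13-17)=0
  Job 3: p=7, d=20, C=20, tardiness=max(0,20-20)=0
Total tardiness = 0

0


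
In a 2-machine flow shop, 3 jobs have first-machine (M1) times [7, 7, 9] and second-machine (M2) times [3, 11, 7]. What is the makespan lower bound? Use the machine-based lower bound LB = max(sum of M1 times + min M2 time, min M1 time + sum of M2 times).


LB1 = sum(M1 times) + min(M2 times) = 23 + 3 = 26
LB2 = min(M1 times) + sum(M2 times) = 7 + 21 = 28
Lower bound = max(LB1, LB2) = max(26, 28) = 28

28


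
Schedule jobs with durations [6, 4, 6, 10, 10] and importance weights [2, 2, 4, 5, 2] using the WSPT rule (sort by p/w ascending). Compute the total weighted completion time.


Compute p/w ratios and sort ascending (WSPT): [(6, 4), (4, 2), (10, 5), (6, 2), (10, 2)]
Compute weighted completion times:
  Job (p=6,w=4): C=6, w*C=4*6=24
  Job (p=4,w=2): C=10, w*C=2*10=20
  Job (p=10,w=5): C=20, w*C=5*20=100
  Job (p=6,w=2): C=26, w*C=2*26=52
  Job (p=10,w=2): C=36, w*C=2*36=72
Total weighted completion time = 268

268


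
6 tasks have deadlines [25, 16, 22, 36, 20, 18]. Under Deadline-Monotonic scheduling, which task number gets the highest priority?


Sort tasks by relative deadline (ascending):
  Task 2: deadline = 16
  Task 6: deadline = 18
  Task 5: deadline = 20
  Task 3: deadline = 22
  Task 1: deadline = 25
  Task 4: deadline = 36
Priority order (highest first): [2, 6, 5, 3, 1, 4]
Highest priority task = 2

2


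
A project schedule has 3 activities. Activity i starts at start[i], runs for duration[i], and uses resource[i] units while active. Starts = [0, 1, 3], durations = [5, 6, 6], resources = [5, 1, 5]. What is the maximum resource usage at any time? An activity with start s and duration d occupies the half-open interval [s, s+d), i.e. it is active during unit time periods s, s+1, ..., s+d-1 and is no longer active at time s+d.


Each activity i is active on [start_i, start_i + duration_i).
Compute total resource usage per time slot:
  t=0: active resources = [5], total = 5
  t=1: active resources = [5, 1], total = 6
  t=2: active resources = [5, 1], total = 6
  t=3: active resources = [5, 1, 5], total = 11
  t=4: active resources = [5, 1, 5], total = 11
  t=5: active resources = [1, 5], total = 6
  t=6: active resources = [1, 5], total = 6
  t=7: active resources = [5], total = 5
  t=8: active resources = [5], total = 5
Peak resource demand = 11

11


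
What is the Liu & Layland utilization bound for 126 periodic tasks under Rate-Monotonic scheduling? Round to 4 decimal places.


Compute 2^(1/126) = 1.0055163273
Subtract 1: 1.0055163273 - 1 = 0.0055163273
Multiply by n: 126 * 0.0055163273 = 0.6950572398
Round to 4 dp: 0.6951

0.6951


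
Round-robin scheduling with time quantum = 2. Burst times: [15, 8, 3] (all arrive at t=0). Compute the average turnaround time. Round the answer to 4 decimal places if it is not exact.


Time quantum = 2
Execution trace:
  J1 runs 2 units, time = 2
  J2 runs 2 units, time = 4
  J3 runs 2 units, time = 6
  J1 runs 2 units, time = 8
  J2 runs 2 units, time = 10
  J3 runs 1 units, time = 11
  J1 runs 2 units, time = 13
  J2 runs 2 units, time = 15
  J1 runs 2 units, time = 17
  J2 runs 2 units, time = 19
  J1 runs 2 units, time = 21
  J1 runs 2 units, time = 23
  J1 runs 2 units, time = 25
  J1 runs 1 units, time = 26
Finish times: [26, 19, 11]
Average turnaround = 56/3 = 18.6667

18.6667


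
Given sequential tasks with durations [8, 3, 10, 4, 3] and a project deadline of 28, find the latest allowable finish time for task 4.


LF(activity 4) = deadline - sum of successor durations
Successors: activities 5 through 5 with durations [3]
Sum of successor durations = 3
LF = 28 - 3 = 25

25


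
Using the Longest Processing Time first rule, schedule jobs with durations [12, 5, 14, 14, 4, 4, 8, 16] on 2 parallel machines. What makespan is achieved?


Sort jobs in decreasing order (LPT): [16, 14, 14, 12, 8, 5, 4, 4]
Assign each job to the least loaded machine:
  Machine 1: jobs [16, 12, 8, 4], load = 40
  Machine 2: jobs [14, 14, 5, 4], load = 37
Makespan = max load = 40

40


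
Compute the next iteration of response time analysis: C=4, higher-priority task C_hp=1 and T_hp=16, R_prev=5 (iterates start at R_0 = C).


R_next = C + ceil(R_prev / T_hp) * C_hp
ceil(5 / 16) = ceil(0.3125) = 1
Interference = 1 * 1 = 1
R_next = 4 + 1 = 5
R_next = R_prev, so the iteration has converged (response time = 5).

5


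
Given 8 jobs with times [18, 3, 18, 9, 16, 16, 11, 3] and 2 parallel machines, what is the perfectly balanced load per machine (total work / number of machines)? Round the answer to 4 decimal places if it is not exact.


Total processing time = 18 + 3 + 18 + 9 + 16 + 16 + 11 + 3 = 94
Number of machines = 2
Ideal balanced load = 94 / 2 = 47.0

47.0


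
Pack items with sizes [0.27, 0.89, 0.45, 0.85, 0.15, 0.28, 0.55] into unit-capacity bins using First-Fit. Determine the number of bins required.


Place items sequentially using First-Fit:
  Item 0.27 -> new Bin 1
  Item 0.89 -> new Bin 2
  Item 0.45 -> Bin 1 (now 0.72)
  Item 0.85 -> new Bin 3
  Item 0.15 -> Bin 1 (now 0.87)
  Item 0.28 -> new Bin 4
  Item 0.55 -> Bin 4 (now 0.83)
Total bins used = 4

4


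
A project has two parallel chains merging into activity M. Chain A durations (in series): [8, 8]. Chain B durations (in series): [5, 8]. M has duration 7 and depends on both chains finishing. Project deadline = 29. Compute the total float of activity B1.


Forward pass: ES(B1) = sum of predecessors on chain B = 0
EF = ES + duration = 0 + 5 = 5
Backward pass: LF(M) = deadline = 29; LS(M) = 29 - 7 = 22
LF(B1) = LS(M) - sum(successors on chain B) = 22 - 8 = 14
LS = LF - duration = 14 - 5 = 9
Total float = LS - ES = 9 - 0 = 9

9


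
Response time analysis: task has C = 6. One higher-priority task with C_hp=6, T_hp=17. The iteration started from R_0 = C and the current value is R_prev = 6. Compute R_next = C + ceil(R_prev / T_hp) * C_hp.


R_next = C + ceil(R_prev / T_hp) * C_hp
ceil(6 / 17) = ceil(0.3529) = 1
Interference = 1 * 6 = 6
R_next = 6 + 6 = 12

12


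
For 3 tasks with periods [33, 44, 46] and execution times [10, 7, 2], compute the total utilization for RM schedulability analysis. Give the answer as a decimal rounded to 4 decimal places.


Compute individual utilizations (exact fractions):
  Task 1: C/T = 10/33 (approx. 0.303)
  Task 2: C/T = 7/44 (approx. 0.1591)
  Task 3: C/T = 2/46 = 1/23 (approx. 0.0435)
Total utilization U = 10/33 + 7/44 + 1/23 = 1535/3036
Rounded to 4 decimal places: U = 0.5056
RM (Liu & Layland) bound for 3 tasks = 0.779763; compare with U = 1535/3036 (approx. 0.505599)
U <= bound, so schedulable by RM sufficient condition.

0.5056


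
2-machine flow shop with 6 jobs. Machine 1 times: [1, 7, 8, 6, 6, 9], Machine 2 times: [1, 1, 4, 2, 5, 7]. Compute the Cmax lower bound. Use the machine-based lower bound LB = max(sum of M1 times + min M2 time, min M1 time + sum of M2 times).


LB1 = sum(M1 times) + min(M2 times) = 37 + 1 = 38
LB2 = min(M1 times) + sum(M2 times) = 1 + 20 = 21
Lower bound = max(LB1, LB2) = max(38, 21) = 38

38


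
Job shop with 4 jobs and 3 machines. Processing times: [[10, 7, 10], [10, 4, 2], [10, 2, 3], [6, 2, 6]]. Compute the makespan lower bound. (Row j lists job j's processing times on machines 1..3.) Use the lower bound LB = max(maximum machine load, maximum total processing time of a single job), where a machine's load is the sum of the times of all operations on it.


Machine loads:
  Machine 1: 10 + 10 + 10 + 6 = 36
  Machine 2: 7 + 4 + 2 + 2 = 15
  Machine 3: 10 + 2 + 3 + 6 = 21
Max machine load = 36
Job totals:
  Job 1: 27
  Job 2: 16
  Job 3: 15
  Job 4: 14
Max job total = 27
Lower bound = max(36, 27) = 36

36


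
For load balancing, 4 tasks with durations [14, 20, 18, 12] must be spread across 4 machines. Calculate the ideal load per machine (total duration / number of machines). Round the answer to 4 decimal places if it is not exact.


Total processing time = 14 + 20 + 18 + 12 = 64
Number of machines = 4
Ideal balanced load = 64 / 4 = 16.0

16.0


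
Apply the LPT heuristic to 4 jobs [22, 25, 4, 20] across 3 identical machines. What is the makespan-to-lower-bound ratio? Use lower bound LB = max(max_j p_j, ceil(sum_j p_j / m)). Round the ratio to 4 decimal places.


LPT order: [25, 22, 20, 4]
Machine loads after assignment: [25, 22, 24]
LPT makespan = 25
Lower bound = max(max_job, ceil(total/3)) = max(25, 24) = 25
Ratio = 25 / 25 = 1.0

1.0


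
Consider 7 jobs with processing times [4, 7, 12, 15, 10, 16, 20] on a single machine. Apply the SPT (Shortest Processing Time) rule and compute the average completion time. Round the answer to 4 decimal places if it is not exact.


Sort jobs by processing time (SPT order): [4, 7, 10, 12, 15, 16, 20]
Compute completion times sequentially:
  Job 1: processing = 4, completes at 4
  Job 2: processing = 7, completes at 11
  Job 3: processing = 10, completes at 21
  Job 4: processing = 12, completes at 33
  Job 5: processing = 15, completes at 48
  Job 6: processing = 16, completes at 64
  Job 7: processing = 20, completes at 84
Sum of completion times = 265
Average completion time = 265/7 = 37.8571

37.8571


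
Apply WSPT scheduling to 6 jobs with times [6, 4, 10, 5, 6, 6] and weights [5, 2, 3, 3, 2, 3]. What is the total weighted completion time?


Compute p/w ratios and sort ascending (WSPT): [(6, 5), (5, 3), (4, 2), (6, 3), (6, 2), (10, 3)]
Compute weighted completion times:
  Job (p=6,w=5): C=6, w*C=5*6=30
  Job (p=5,w=3): C=11, w*C=3*11=33
  Job (p=4,w=2): C=15, w*C=2*15=30
  Job (p=6,w=3): C=21, w*C=3*21=63
  Job (p=6,w=2): C=27, w*C=2*27=54
  Job (p=10,w=3): C=37, w*C=3*37=111
Total weighted completion time = 321

321


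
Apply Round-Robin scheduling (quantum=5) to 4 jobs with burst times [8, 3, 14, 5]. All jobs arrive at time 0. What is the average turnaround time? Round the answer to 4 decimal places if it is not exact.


Time quantum = 5
Execution trace:
  J1 runs 5 units, time = 5
  J2 runs 3 units, time = 8
  J3 runs 5 units, time = 13
  J4 runs 5 units, time = 18
  J1 runs 3 units, time = 21
  J3 runs 5 units, time = 26
  J3 runs 4 units, time = 30
Finish times: [21, 8, 30, 18]
Average turnaround = 77/4 = 19.25

19.25


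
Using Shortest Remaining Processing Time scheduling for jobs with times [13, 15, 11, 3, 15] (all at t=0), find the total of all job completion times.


Since all jobs arrive at t=0, SRPT equals SPT ordering.
SPT order: [3, 11, 13, 15, 15]
Completion times:
  Job 1: p=3, C=3
  Job 2: p=11, C=14
  Job 3: p=13, C=27
  Job 4: p=15, C=42
  Job 5: p=15, C=57
Total completion time = 3 + 14 + 27 + 42 + 57 = 143

143


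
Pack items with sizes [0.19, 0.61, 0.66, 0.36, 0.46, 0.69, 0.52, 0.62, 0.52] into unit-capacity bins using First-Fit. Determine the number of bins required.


Place items sequentially using First-Fit:
  Item 0.19 -> new Bin 1
  Item 0.61 -> Bin 1 (now 0.8)
  Item 0.66 -> new Bin 2
  Item 0.36 -> new Bin 3
  Item 0.46 -> Bin 3 (now 0.82)
  Item 0.69 -> new Bin 4
  Item 0.52 -> new Bin 5
  Item 0.62 -> new Bin 6
  Item 0.52 -> new Bin 7
Total bins used = 7

7


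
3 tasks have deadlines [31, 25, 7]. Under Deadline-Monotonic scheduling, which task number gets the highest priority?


Sort tasks by relative deadline (ascending):
  Task 3: deadline = 7
  Task 2: deadline = 25
  Task 1: deadline = 31
Priority order (highest first): [3, 2, 1]
Highest priority task = 3

3
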